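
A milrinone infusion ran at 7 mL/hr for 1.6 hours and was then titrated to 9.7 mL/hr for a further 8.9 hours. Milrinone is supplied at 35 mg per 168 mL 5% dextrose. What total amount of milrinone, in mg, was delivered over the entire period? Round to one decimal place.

Concentration = 35 mg ÷ 168 mL = 0.2083333 mg/mL
Stage 1: 7 mL/hr × 1.6 hr = 11.2 mL → 11.2 mL × 0.2083333 mg/mL = 2.333333 mg
Stage 2: 9.7 mL/hr × 8.9 hr = 86.33 mL → 86.33 mL × 0.2083333 mg/mL = 17.98542 mg
Total = 2.333333 + 17.98542 = 20.31875 mg

20.3 mg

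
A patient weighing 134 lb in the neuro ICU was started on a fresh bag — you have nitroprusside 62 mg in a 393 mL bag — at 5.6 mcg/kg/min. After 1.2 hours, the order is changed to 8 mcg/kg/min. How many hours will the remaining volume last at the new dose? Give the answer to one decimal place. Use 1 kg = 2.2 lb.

Initial rate:
Weight = 134 lb ÷ 2.2 lb/kg = 60.90909 kg
Dose = 5.6 mcg/kg/min × 60.90909 kg = 341.0909 mcg/min
341.0909 mcg/min × 60 min/hr = 20465.45 mcg/hr
Concentration = 62 mg ÷ 393 mL = 0.1577608 mg/mL = 157.7608 mcg/mL
Rate = 20465.45 mcg/hr ÷ 157.7608 mcg/mL = 129.7246 mL/hr
Volume infused so far = 129.7246 mL/hr × 1.2 hr = 155.6695 mL
Volume remaining = 393 − 155.6695 = 237.3305 mL
New rate:
Dose = 8 mcg/kg/min × 60.90909 kg = 487.2727 mcg/min
487.2727 mcg/min × 60 min/hr = 29236.36 mcg/hr
Rate = 29236.36 mcg/hr ÷ 157.7608 mcg/mL = 185.3208 mL/hr
Time remaining = 237.3305 mL ÷ 185.3208 mL/hr = 1.280647 hr

1.3 hours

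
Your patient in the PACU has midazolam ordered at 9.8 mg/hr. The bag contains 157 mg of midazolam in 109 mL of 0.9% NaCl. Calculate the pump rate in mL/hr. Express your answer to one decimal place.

Concentration = 157 mg ÷ 109 mL = 1.440367 mg/mL
Rate = 9.8 mg/hr ÷ 1.440367 mg/mL = 6.803822 mL/hr

6.8 mL/hr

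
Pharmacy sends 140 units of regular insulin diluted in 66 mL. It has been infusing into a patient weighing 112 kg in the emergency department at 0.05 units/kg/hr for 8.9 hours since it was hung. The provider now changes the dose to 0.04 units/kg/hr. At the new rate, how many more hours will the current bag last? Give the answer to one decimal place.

20.1 hours

Initial rate:
Dose = 0.05 units/kg/hr × 112 kg = 5.6 units/hr
Concentration = 140 units ÷ 66 mL = 2.121212 units/mL
Rate = 5.6 units/hr ÷ 2.121212 units/mL = 2.64 mL/hr
Volume infused so far = 2.64 mL/hr × 8.9 hr = 23.496 mL
Volume remaining = 66 − 23.496 = 42.504 mL
New rate:
Dose = 0.04 units/kg/hr × 112 kg = 4.48 units/hr
Rate = 4.48 units/hr ÷ 2.121212 units/mL = 2.112 mL/hr
Time remaining = 42.504 mL ÷ 2.112 mL/hr = 20.125 hr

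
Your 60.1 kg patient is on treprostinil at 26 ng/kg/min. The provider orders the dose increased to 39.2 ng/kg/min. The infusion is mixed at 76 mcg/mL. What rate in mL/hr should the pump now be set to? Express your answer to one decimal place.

Dose = 39.2 ng/kg/min × 60.1 kg = 2355.92 ng/min
2355.92 ng/min × 60 min/hr = 141355.2 ng/hr
Concentration = 76 mcg/mL = 76000 ng/mL
Rate = 141355.2 ng/hr ÷ 76000 ng/mL = 1.859937 mL/hr

1.9 mL/hr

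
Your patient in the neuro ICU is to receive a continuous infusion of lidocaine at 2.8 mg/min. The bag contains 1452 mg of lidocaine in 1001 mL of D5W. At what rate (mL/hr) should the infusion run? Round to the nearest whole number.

116 mL/hr

2.8 mg/min × 60 min/hr = 168 mg/hr
Concentration = 1452 mg ÷ 1001 mL = 1.450549 mg/mL
Rate = 168 mg/hr ÷ 1.450549 mg/mL = 115.8182 mL/hr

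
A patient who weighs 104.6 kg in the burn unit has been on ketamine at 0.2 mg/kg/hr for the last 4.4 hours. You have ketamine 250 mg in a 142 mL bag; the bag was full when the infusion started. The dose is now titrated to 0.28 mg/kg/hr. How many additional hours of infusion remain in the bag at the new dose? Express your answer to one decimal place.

5.4 hours

Initial rate:
Dose = 0.2 mg/kg/hr × 104.6 kg = 20.92 mg/hr
Concentration = 250 mg ÷ 142 mL = 1.760563 mg/mL
Rate = 20.92 mg/hr ÷ 1.760563 mg/mL = 11.88256 mL/hr
Volume infused so far = 11.88256 mL/hr × 4.4 hr = 52.28326 mL
Volume remaining = 142 − 52.28326 = 89.71674 mL
New rate:
Dose = 0.28 mg/kg/hr × 104.6 kg = 29.288 mg/hr
Rate = 29.288 mg/hr ÷ 1.760563 mg/mL = 16.63558 mL/hr
Time remaining = 89.71674 mL ÷ 16.63558 mL/hr = 5.393062 hr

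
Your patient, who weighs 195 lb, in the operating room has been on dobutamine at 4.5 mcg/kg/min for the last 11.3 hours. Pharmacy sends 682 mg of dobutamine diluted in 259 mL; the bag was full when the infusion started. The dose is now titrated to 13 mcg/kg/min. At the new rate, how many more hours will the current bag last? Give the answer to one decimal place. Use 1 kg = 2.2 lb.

6.0 hours

Initial rate:
Weight = 195 lb ÷ 2.2 lb/kg = 88.63636 kg
Dose = 4.5 mcg/kg/min × 88.63636 kg = 398.8636 mcg/min
398.8636 mcg/min × 60 min/hr = 23931.82 mcg/hr
Concentration = 682 mg ÷ 259 mL = 2.633205 mg/mL = 2633.205 mcg/mL
Rate = 23931.82 mcg/hr ÷ 2633.205 mcg/mL = 9.088476 mL/hr
Volume infused so far = 9.088476 mL/hr × 11.3 hr = 102.6998 mL
Volume remaining = 259 − 102.6998 = 156.3002 mL
New rate:
Dose = 13 mcg/kg/min × 88.63636 kg = 1152.273 mcg/min
1152.273 mcg/min × 60 min/hr = 69136.36 mcg/hr
Rate = 69136.36 mcg/hr ÷ 2633.205 mcg/mL = 26.2556 mL/hr
Time remaining = 156.3002 mL ÷ 26.2556 mL/hr = 5.953024 hr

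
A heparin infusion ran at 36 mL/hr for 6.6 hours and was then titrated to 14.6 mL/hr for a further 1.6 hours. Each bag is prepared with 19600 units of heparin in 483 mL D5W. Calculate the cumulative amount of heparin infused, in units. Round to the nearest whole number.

10590 units

Concentration = 19600 units ÷ 483 mL = 40.57971 units/mL
Stage 1: 36 mL/hr × 6.6 hr = 237.6 mL → 237.6 mL × 40.57971 units/mL = 9641.739 units
Stage 2: 14.6 mL/hr × 1.6 hr = 23.36 mL → 23.36 mL × 40.57971 units/mL = 947.942 units
Total = 9641.739 + 947.942 = 10589.68 units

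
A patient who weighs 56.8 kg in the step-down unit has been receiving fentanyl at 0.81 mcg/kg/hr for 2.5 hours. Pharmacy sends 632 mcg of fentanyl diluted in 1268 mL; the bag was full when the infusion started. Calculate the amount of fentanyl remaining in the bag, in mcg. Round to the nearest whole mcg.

517 mcg

Dose = 0.81 mcg/kg/hr × 56.8 kg = 46.008 mcg/hr
Concentration = 632 mcg ÷ 1268 mL = 0.4984227 mcg/mL
Rate = 46.008 mcg/hr ÷ 0.4984227 mcg/mL = 92.30719 mL/hr
Volume infused = 92.30719 mL/hr × 2.5 hr = 230.768 mL
Volume remaining = 1268 − 230.768 = 1037.232 mL
Drug remaining = 1037.232 mL × 0.4984227 mcg/mL = 516.98 mcg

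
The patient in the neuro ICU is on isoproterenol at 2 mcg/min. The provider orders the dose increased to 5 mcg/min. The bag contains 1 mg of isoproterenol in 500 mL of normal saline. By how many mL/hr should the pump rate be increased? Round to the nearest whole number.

At the current dose:
2 mcg/min × 60 min/hr = 120 mcg/hr
Concentration = 1 mg ÷ 500 mL = 0.002 mg/mL = 2 mcg/mL
Rate = 120 mcg/hr ÷ 2 mcg/mL = 60 mL/hr
At the new dose:
5 mcg/min × 60 min/hr = 300 mcg/hr
Rate = 300 mcg/hr ÷ 2 mcg/mL = 150 mL/hr
Change = 150 − 60 = 90 mL/hr → 90 mL/hr increase

90 mL/hr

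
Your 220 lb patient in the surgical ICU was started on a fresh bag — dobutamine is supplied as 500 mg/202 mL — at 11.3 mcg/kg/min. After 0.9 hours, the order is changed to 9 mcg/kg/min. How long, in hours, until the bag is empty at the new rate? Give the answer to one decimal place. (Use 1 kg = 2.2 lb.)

8.1 hours

Initial rate:
Weight = 220 lb ÷ 2.2 lb/kg = 100 kg
Dose = 11.3 mcg/kg/min × 100 kg = 1130 mcg/min
1130 mcg/min × 60 min/hr = 67800 mcg/hr
Concentration = 500 mg ÷ 202 mL = 2.475248 mg/mL = 2475.248 mcg/mL
Rate = 67800 mcg/hr ÷ 2475.248 mcg/mL = 27.3912 mL/hr
Volume infused so far = 27.3912 mL/hr × 0.9 hr = 24.65208 mL
Volume remaining = 202 − 24.65208 = 177.3479 mL
New rate:
Dose = 9 mcg/kg/min × 100 kg = 900 mcg/min
900 mcg/min × 60 min/hr = 54000 mcg/hr
Rate = 54000 mcg/hr ÷ 2475.248 mcg/mL = 21.816 mL/hr
Time remaining = 177.3479 mL ÷ 21.816 mL/hr = 8.129259 hr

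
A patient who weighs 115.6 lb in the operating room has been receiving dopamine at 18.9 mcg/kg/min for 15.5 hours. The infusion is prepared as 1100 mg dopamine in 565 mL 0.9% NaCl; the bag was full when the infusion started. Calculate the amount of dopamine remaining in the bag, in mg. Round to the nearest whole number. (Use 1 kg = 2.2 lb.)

Weight = 115.6 lb ÷ 2.2 lb/kg = 52.54545 kg
Dose = 18.9 mcg/kg/min × 52.54545 kg = 993.1091 mcg/min
993.1091 mcg/min × 60 min/hr = 59586.55 mcg/hr
Concentration = 1100 mg ÷ 565 mL = 1.946903 mg/mL = 1946.903 mcg/mL
Rate = 59586.55 mcg/hr ÷ 1946.903 mcg/mL = 30.60582 mL/hr
Volume infused = 30.60582 mL/hr × 15.5 hr = 474.3902 mL
Volume remaining = 565 − 474.3902 = 90.60984 mL
Drug remaining = 90.60984 mL × 1946.903 mcg/mL = 176408.5 mcg = 176.4085 mg

176 mg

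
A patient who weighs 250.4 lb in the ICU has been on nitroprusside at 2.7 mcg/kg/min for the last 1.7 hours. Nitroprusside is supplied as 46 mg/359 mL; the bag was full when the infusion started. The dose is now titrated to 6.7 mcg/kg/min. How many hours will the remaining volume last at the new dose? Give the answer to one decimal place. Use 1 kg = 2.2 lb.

0.3 hours

Initial rate:
Weight = 250.4 lb ÷ 2.2 lb/kg = 113.8182 kg
Dose = 2.7 mcg/kg/min × 113.8182 kg = 307.3091 mcg/min
307.3091 mcg/min × 60 min/hr = 18438.55 mcg/hr
Concentration = 46 mg ÷ 359 mL = 0.1281337 mg/mL = 128.1337 mcg/mL
Rate = 18438.55 mcg/hr ÷ 128.1337 mcg/mL = 143.9008 mL/hr
Volume infused so far = 143.9008 mL/hr × 1.7 hr = 244.6314 mL
Volume remaining = 359 − 244.6314 = 114.3686 mL
New rate:
Dose = 6.7 mcg/kg/min × 113.8182 kg = 762.5818 mcg/min
762.5818 mcg/min × 60 min/hr = 45754.91 mcg/hr
Rate = 45754.91 mcg/hr ÷ 128.1337 mcg/mL = 357.0872 mL/hr
Time remaining = 114.3686 mL ÷ 357.0872 mL/hr = 0.320282 hr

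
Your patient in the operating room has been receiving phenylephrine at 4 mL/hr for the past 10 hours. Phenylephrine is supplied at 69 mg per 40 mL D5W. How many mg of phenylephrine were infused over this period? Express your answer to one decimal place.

Concentration = 69 mg ÷ 40 mL = 1.725 mg/mL = 1725 mcg/mL
Drug rate = 4 mL/hr × 1725 mcg/mL = 6900 mcg/hr
Total = 6900 mcg/hr × 10 hr = 69000 mcg = 69 mg

69.0 mg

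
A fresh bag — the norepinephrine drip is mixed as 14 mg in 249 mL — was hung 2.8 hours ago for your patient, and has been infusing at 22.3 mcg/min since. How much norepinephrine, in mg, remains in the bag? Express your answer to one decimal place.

22.3 mcg/min × 60 min/hr = 1338 mcg/hr
Concentration = 14 mg ÷ 249 mL = 0.0562249 mg/mL = 56.2249 mcg/mL
Rate = 1338 mcg/hr ÷ 56.2249 mcg/mL = 23.79729 mL/hr
Volume infused = 23.79729 mL/hr × 2.8 hr = 66.6324 mL
Volume remaining = 249 − 66.6324 = 182.3676 mL
Drug remaining = 182.3676 mL × 56.2249 mcg/mL = 10253.6 mcg = 10.2536 mg

10.3 mg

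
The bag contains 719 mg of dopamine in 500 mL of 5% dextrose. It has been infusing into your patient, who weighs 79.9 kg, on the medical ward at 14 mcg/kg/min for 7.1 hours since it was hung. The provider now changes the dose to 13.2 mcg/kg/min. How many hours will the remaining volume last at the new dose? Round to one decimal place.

Initial rate:
Dose = 14 mcg/kg/min × 79.9 kg = 1118.6 mcg/min
1118.6 mcg/min × 60 min/hr = 67116 mcg/hr
Concentration = 719 mg ÷ 500 mL = 1.438 mg/mL = 1438 mcg/mL
Rate = 67116 mcg/hr ÷ 1438 mcg/mL = 46.67316 mL/hr
Volume infused so far = 46.67316 mL/hr × 7.1 hr = 331.3794 mL
Volume remaining = 500 − 331.3794 = 168.6206 mL
New rate:
Dose = 13.2 mcg/kg/min × 79.9 kg = 1054.68 mcg/min
1054.68 mcg/min × 60 min/hr = 63280.8 mcg/hr
Rate = 63280.8 mcg/hr ÷ 1438 mcg/mL = 44.00612 mL/hr
Time remaining = 168.6206 mL ÷ 44.00612 mL/hr = 3.831753 hr

3.8 hours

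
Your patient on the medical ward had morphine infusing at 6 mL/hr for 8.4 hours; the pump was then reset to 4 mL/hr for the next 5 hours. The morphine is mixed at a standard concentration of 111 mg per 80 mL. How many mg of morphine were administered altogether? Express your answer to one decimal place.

97.7 mg

Concentration = 111 mg ÷ 80 mL = 1.3875 mg/mL
Stage 1: 6 mL/hr × 8.4 hr = 50.4 mL → 50.4 mL × 1.3875 mg/mL = 69.93 mg
Stage 2: 4 mL/hr × 5 hr = 20 mL → 20 mL × 1.3875 mg/mL = 27.75 mg
Total = 69.93 + 27.75 = 97.68 mg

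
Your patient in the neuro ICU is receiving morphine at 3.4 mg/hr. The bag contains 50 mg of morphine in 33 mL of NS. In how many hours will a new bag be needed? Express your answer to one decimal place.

14.7 hours

Concentration = 50 mg ÷ 33 mL = 1.515152 mg/mL
Rate = 3.4 mg/hr ÷ 1.515152 mg/mL = 2.244 mL/hr
Duration = 33 mL ÷ 2.244 mL/hr = 14.70588 hr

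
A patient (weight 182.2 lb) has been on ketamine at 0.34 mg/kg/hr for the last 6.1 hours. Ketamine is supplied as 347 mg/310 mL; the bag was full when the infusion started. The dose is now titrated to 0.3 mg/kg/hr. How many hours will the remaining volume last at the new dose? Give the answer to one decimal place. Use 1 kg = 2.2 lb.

Initial rate:
Weight = 182.2 lb ÷ 2.2 lb/kg = 82.81818 kg
Dose = 0.34 mg/kg/hr × 82.81818 kg = 28.15818 mg/hr
Concentration = 347 mg ÷ 310 mL = 1.119355 mg/mL
Rate = 28.15818 mg/hr ÷ 1.119355 mg/mL = 25.15572 mL/hr
Volume infused so far = 25.15572 mL/hr × 6.1 hr = 153.4499 mL
Volume remaining = 310 − 153.4499 = 156.5501 mL
New rate:
Dose = 0.3 mg/kg/hr × 82.81818 kg = 24.84545 mg/hr
Rate = 24.84545 mg/hr ÷ 1.119355 mg/mL = 22.19623 mL/hr
Time remaining = 156.5501 mL ÷ 22.19623 mL/hr = 7.053004 hr

7.1 hours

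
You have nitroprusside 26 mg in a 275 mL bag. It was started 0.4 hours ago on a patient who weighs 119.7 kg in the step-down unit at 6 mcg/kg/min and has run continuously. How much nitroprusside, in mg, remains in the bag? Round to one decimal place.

8.8 mg

Dose = 6 mcg/kg/min × 119.7 kg = 718.2 mcg/min
718.2 mcg/min × 60 min/hr = 43092 mcg/hr
Concentration = 26 mg ÷ 275 mL = 0.09454545 mg/mL = 94.54545 mcg/mL
Rate = 43092 mcg/hr ÷ 94.54545 mcg/mL = 455.7808 mL/hr
Volume infused = 455.7808 mL/hr × 0.4 hr = 182.3123 mL
Volume remaining = 275 − 182.3123 = 92.68769 mL
Drug remaining = 92.68769 mL × 94.54545 mcg/mL = 8763.2 mcg = 8.7632 mg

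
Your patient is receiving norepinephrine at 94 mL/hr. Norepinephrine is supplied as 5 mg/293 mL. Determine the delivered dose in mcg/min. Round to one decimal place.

Concentration = 5 mg ÷ 293 mL = 0.01706485 mg/mL = 17.06485 mcg/mL
Drug rate = 94 mL/hr × 17.06485 mcg/mL = 1604.096 mcg/hr
1604.096 mcg/hr ÷ 60 min/hr = 26.73493 mcg/min

26.7 mcg/min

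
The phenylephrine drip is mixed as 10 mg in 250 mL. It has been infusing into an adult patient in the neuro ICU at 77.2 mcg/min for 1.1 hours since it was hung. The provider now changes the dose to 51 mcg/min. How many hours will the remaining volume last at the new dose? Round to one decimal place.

1.6 hours

Initial rate:
77.2 mcg/min × 60 min/hr = 4632 mcg/hr
Concentration = 10 mg ÷ 250 mL = 0.04 mg/mL = 40 mcg/mL
Rate = 4632 mcg/hr ÷ 40 mcg/mL = 115.8 mL/hr
Volume infused so far = 115.8 mL/hr × 1.1 hr = 127.38 mL
Volume remaining = 250 − 127.38 = 122.62 mL
New rate:
51 mcg/min × 60 min/hr = 3060 mcg/hr
Rate = 3060 mcg/hr ÷ 40 mcg/mL = 76.5 mL/hr
Time remaining = 122.62 mL ÷ 76.5 mL/hr = 1.602876 hr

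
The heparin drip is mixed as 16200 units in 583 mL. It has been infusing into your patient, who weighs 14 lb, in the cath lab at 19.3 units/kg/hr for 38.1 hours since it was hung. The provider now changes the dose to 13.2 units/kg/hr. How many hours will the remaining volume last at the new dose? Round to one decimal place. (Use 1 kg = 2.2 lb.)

Initial rate:
Weight = 14 lb ÷ 2.2 lb/kg = 6.363636 kg
Dose = 19.3 units/kg/hr × 6.363636 kg = 122.8182 units/hr
Concentration = 16200 units ÷ 583 mL = 27.78731 units/mL
Rate = 122.8182 units/hr ÷ 27.78731 units/mL = 4.419938 mL/hr
Volume infused so far = 4.419938 mL/hr × 38.1 hr = 168.3996 mL
Volume remaining = 583 − 168.3996 = 414.6004 mL
New rate:
Dose = 13.2 units/kg/hr × 6.363636 kg = 84 units/hr
Rate = 84 units/hr ÷ 27.78731 units/mL = 3.022963 mL/hr
Time remaining = 414.6004 mL ÷ 3.022963 mL/hr = 137.1503 hr

137.2 hours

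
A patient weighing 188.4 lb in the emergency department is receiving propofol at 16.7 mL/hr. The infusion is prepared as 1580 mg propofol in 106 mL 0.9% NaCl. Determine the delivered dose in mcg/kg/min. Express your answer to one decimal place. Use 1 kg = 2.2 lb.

Weight = 188.4 lb ÷ 2.2 lb/kg = 85.63636 kg
Concentration = 1580 mg ÷ 106 mL = 14.90566 mg/mL = 14905.66 mcg/mL
Drug rate = 16.7 mL/hr × 14905.66 mcg/mL = 248924.5 mcg/hr
248924.5 mcg/hr ÷ 60 min/hr = 4148.742 mcg/min
4148.742 mcg/min ÷ 85.63636 kg = 48.44603 mcg/kg/min

48.4 mcg/kg/min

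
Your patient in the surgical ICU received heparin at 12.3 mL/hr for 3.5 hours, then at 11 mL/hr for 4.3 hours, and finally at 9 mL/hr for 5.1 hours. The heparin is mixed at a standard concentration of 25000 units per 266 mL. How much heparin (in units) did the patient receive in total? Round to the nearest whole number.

Concentration = 25000 units ÷ 266 mL = 93.98496 units/mL
Stage 1: 12.3 mL/hr × 3.5 hr = 43.05 mL → 43.05 mL × 93.98496 units/mL = 4046.053 units
Stage 2: 11 mL/hr × 4.3 hr = 47.3 mL → 47.3 mL × 93.98496 units/mL = 4445.489 units
Stage 3: 9 mL/hr × 5.1 hr = 45.9 mL → 45.9 mL × 93.98496 units/mL = 4313.91 units
Total = 4046.053 + 4445.489 + 4313.91 = 12805.45 units

12805 units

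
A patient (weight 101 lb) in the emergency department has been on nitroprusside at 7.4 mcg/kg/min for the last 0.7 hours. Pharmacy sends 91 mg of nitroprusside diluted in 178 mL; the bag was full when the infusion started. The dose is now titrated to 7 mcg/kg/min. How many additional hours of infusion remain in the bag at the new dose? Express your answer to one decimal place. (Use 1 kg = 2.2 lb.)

4.0 hours

Initial rate:
Weight = 101 lb ÷ 2.2 lb/kg = 45.90909 kg
Dose = 7.4 mcg/kg/min × 45.90909 kg = 339.7273 mcg/min
339.7273 mcg/min × 60 min/hr = 20383.64 mcg/hr
Concentration = 91 mg ÷ 178 mL = 0.511236 mg/mL = 511.236 mcg/mL
Rate = 20383.64 mcg/hr ÷ 511.236 mcg/mL = 39.87129 mL/hr
Volume infused so far = 39.87129 mL/hr × 0.7 hr = 27.9099 mL
Volume remaining = 178 − 27.9099 = 150.0901 mL
New rate:
Dose = 7 mcg/kg/min × 45.90909 kg = 321.3636 mcg/min
321.3636 mcg/min × 60 min/hr = 19281.82 mcg/hr
Rate = 19281.82 mcg/hr ÷ 511.236 mcg/mL = 37.71608 mL/hr
Time remaining = 150.0901 mL ÷ 37.71608 mL/hr = 3.979472 hr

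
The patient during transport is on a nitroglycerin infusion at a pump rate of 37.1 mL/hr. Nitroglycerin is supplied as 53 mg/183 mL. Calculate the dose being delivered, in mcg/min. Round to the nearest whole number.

179 mcg/min

Concentration = 53 mg ÷ 183 mL = 0.2896175 mg/mL = 289.6175 mcg/mL
Drug rate = 37.1 mL/hr × 289.6175 mcg/mL = 10744.81 mcg/hr
10744.81 mcg/hr ÷ 60 min/hr = 179.0801 mcg/min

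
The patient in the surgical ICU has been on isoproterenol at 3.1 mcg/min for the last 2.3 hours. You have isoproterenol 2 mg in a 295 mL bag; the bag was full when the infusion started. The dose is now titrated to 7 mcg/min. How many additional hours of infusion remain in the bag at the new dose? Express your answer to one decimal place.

Initial rate:
3.1 mcg/min × 60 min/hr = 186 mcg/hr
Concentration = 2 mg ÷ 295 mL = 0.006779661 mg/mL = 6.779661 mcg/mL
Rate = 186 mcg/hr ÷ 6.779661 mcg/mL = 27.435 mL/hr
Volume infused so far = 27.435 mL/hr × 2.3 hr = 63.1005 mL
Volume remaining = 295 − 63.1005 = 231.8995 mL
New rate:
7 mcg/min × 60 min/hr = 420 mcg/hr
Rate = 420 mcg/hr ÷ 6.779661 mcg/mL = 61.95 mL/hr
Time remaining = 231.8995 mL ÷ 61.95 mL/hr = 3.743333 hr

3.7 hours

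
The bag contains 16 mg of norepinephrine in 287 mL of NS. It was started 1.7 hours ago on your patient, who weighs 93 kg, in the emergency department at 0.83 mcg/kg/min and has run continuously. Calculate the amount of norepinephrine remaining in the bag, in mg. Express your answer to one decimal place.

8.1 mg

Dose = 0.83 mcg/kg/min × 93 kg = 77.19 mcg/min
77.19 mcg/min × 60 min/hr = 4631.4 mcg/hr
Concentration = 16 mg ÷ 287 mL = 0.05574913 mg/mL = 55.74913 mcg/mL
Rate = 4631.4 mcg/hr ÷ 55.74913 mcg/mL = 83.07574 mL/hr
Volume infused = 83.07574 mL/hr × 1.7 hr = 141.2288 mL
Volume remaining = 287 − 141.2288 = 145.7712 mL
Drug remaining = 145.7712 mL × 55.74913 mcg/mL = 8126.62 mcg = 8.12662 mg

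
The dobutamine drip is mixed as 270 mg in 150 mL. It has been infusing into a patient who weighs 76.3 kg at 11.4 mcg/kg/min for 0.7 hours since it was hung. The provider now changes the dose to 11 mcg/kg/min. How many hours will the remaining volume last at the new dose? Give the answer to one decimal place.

4.6 hours

Initial rate:
Dose = 11.4 mcg/kg/min × 76.3 kg = 869.82 mcg/min
869.82 mcg/min × 60 min/hr = 52189.2 mcg/hr
Concentration = 270 mg ÷ 150 mL = 1.8 mg/mL = 1800 mcg/mL
Rate = 52189.2 mcg/hr ÷ 1800 mcg/mL = 28.994 mL/hr
Volume infused so far = 28.994 mL/hr × 0.7 hr = 20.2958 mL
Volume remaining = 150 − 20.2958 = 129.7042 mL
New rate:
Dose = 11 mcg/kg/min × 76.3 kg = 839.3 mcg/min
839.3 mcg/min × 60 min/hr = 50358 mcg/hr
Rate = 50358 mcg/hr ÷ 1800 mcg/mL = 27.97667 mL/hr
Time remaining = 129.7042 mL ÷ 27.97667 mL/hr = 4.636156 hr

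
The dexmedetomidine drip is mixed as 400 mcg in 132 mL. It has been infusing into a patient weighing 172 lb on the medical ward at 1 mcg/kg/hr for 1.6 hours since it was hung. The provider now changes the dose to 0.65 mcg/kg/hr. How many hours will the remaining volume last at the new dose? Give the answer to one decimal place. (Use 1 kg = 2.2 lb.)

5.4 hours

Initial rate:
Weight = 172 lb ÷ 2.2 lb/kg = 78.18182 kg
Dose = 1 mcg/kg/hr × 78.18182 kg = 78.18182 mcg/hr
Concentration = 400 mcg ÷ 132 mL = 3.030303 mcg/mL
Rate = 78.18182 mcg/hr ÷ 3.030303 mcg/mL = 25.8 mL/hr
Volume infused so far = 25.8 mL/hr × 1.6 hr = 41.28 mL
Volume remaining = 132 − 41.28 = 90.72 mL
New rate:
Dose = 0.65 mcg/kg/hr × 78.18182 kg = 50.81818 mcg/hr
Rate = 50.81818 mcg/hr ÷ 3.030303 mcg/mL = 16.77 mL/hr
Time remaining = 90.72 mL ÷ 16.77 mL/hr = 5.40966 hr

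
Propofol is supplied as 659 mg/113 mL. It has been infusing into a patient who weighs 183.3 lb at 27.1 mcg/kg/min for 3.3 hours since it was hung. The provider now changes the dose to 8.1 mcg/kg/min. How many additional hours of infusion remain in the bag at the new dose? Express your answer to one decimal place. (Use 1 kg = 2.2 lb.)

Initial rate:
Weight = 183.3 lb ÷ 2.2 lb/kg = 83.31818 kg
Dose = 27.1 mcg/kg/min × 83.31818 kg = 2257.923 mcg/min
2257.923 mcg/min × 60 min/hr = 135475.4 mcg/hr
Concentration = 659 mg ÷ 113 mL = 5.831858 mg/mL = 5831.858 mcg/mL
Rate = 135475.4 mcg/hr ÷ 5831.858 mcg/mL = 23.23022 mL/hr
Volume infused so far = 23.23022 mL/hr × 3.3 hr = 76.65973 mL
Volume remaining = 113 − 76.65973 = 36.34027 mL
New rate:
Dose = 8.1 mcg/kg/min × 83.31818 kg = 674.8773 mcg/min
674.8773 mcg/min × 60 min/hr = 40492.64 mcg/hr
Rate = 40492.64 mcg/hr ÷ 5831.858 mcg/mL = 6.94335 mL/hr
Time remaining = 36.34027 mL ÷ 6.94335 mL/hr = 5.233823 hr

5.2 hours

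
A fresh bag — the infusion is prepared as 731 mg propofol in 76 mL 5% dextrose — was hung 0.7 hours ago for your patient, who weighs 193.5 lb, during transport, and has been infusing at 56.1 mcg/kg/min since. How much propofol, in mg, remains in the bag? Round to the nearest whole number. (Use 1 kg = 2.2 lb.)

524 mg

Weight = 193.5 lb ÷ 2.2 lb/kg = 87.95455 kg
Dose = 56.1 mcg/kg/min × 87.95455 kg = 4934.25 mcg/min
4934.25 mcg/min × 60 min/hr = 296055 mcg/hr
Concentration = 731 mg ÷ 76 mL = 9.618421 mg/mL = 9618.421 mcg/mL
Rate = 296055 mcg/hr ÷ 9618.421 mcg/mL = 30.78 mL/hr
Volume infused = 30.78 mL/hr × 0.7 hr = 21.546 mL
Volume remaining = 76 − 21.546 = 54.454 mL
Drug remaining = 54.454 mL × 9618.421 mcg/mL = 523761.5 mcg = 523.7615 mg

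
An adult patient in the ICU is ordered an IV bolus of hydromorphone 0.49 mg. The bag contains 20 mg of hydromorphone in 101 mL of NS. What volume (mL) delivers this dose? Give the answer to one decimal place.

Concentration = 20 mg ÷ 101 mL = 0.1980198 mg/mL
Volume = 0.49 mg ÷ 0.1980198 mg/mL = 2.4745 mL

2.5 mL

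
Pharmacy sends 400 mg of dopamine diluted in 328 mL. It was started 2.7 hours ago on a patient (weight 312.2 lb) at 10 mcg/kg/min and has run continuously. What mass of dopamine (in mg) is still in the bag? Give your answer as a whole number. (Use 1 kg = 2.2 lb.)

Weight = 312.2 lb ÷ 2.2 lb/kg = 141.9091 kg
Dose = 10 mcg/kg/min × 141.9091 kg = 1419.091 mcg/min
1419.091 mcg/min × 60 min/hr = 85145.45 mcg/hr
Concentration = 400 mg ÷ 328 mL = 1.219512 mg/mL = 1219.512 mcg/mL
Rate = 85145.45 mcg/hr ÷ 1219.512 mcg/mL = 69.81927 mL/hr
Volume infused = 69.81927 mL/hr × 2.7 hr = 188.512 mL
Volume remaining = 328 − 188.512 = 139.488 mL
Drug remaining = 139.488 mL × 1219.512 mcg/mL = 170107.3 mcg = 170.1073 mg

170 mg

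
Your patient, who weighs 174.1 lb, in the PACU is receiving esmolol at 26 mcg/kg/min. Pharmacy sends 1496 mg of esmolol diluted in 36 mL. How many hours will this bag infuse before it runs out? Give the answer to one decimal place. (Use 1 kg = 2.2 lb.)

Weight = 174.1 lb ÷ 2.2 lb/kg = 79.13636 kg
Dose = 26 mcg/kg/min × 79.13636 kg = 2057.545 mcg/min
2057.545 mcg/min × 60 min/hr = 123452.7 mcg/hr
Concentration = 1496 mg ÷ 36 mL = 41.55556 mg/mL = 41555.56 mcg/mL
Rate = 123452.7 mcg/hr ÷ 41555.56 mcg/mL = 2.970788 mL/hr
Duration = 36 mL ÷ 2.970788 mL/hr = 12.118 hr

12.1 hours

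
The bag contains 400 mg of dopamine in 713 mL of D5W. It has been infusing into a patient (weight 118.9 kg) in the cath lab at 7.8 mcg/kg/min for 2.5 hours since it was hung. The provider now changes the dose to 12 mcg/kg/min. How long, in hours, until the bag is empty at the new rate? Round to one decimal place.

3.0 hours

Initial rate:
Dose = 7.8 mcg/kg/min × 118.9 kg = 927.42 mcg/min
927.42 mcg/min × 60 min/hr = 55645.2 mcg/hr
Concentration = 400 mg ÷ 713 mL = 0.5610098 mg/mL = 561.0098 mcg/mL
Rate = 55645.2 mcg/hr ÷ 561.0098 mcg/mL = 99.18757 mL/hr
Volume infused so far = 99.18757 mL/hr × 2.5 hr = 247.9689 mL
Volume remaining = 713 − 247.9689 = 465.0311 mL
New rate:
Dose = 12 mcg/kg/min × 118.9 kg = 1426.8 mcg/min
1426.8 mcg/min × 60 min/hr = 85608 mcg/hr
Rate = 85608 mcg/hr ÷ 561.0098 mcg/mL = 152.5963 mL/hr
Time remaining = 465.0311 mL ÷ 152.5963 mL/hr = 3.047461 hr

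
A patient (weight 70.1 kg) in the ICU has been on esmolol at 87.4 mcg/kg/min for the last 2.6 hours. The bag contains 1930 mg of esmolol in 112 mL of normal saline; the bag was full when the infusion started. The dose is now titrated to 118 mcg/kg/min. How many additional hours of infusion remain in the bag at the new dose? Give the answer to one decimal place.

Initial rate:
Dose = 87.4 mcg/kg/min × 70.1 kg = 6126.74 mcg/min
6126.74 mcg/min × 60 min/hr = 367604.4 mcg/hr
Concentration = 1930 mg ÷ 112 mL = 17.23214 mg/mL = 17232.14 mcg/mL
Rate = 367604.4 mcg/hr ÷ 17232.14 mcg/mL = 21.33248 mL/hr
Volume infused so far = 21.33248 mL/hr × 2.6 hr = 55.46446 mL
Volume remaining = 112 − 55.46446 = 56.53554 mL
New rate:
Dose = 118 mcg/kg/min × 70.1 kg = 8271.8 mcg/min
8271.8 mcg/min × 60 min/hr = 496308 mcg/hr
Rate = 496308 mcg/hr ÷ 17232.14 mcg/mL = 28.80129 mL/hr
Time remaining = 56.53554 mL ÷ 28.80129 mL/hr = 1.962952 hr

2.0 hours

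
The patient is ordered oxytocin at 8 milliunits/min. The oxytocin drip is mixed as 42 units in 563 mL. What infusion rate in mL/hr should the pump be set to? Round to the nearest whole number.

6 mL/hr

8 milliunits/min × 60 min/hr = 480 milliunits/hr
Concentration = 42 units ÷ 563 mL = 0.07460036 units/mL = 74.60036 milliunits/mL
Rate = 480 milliunits/hr ÷ 74.60036 milliunits/mL = 6.434286 mL/hr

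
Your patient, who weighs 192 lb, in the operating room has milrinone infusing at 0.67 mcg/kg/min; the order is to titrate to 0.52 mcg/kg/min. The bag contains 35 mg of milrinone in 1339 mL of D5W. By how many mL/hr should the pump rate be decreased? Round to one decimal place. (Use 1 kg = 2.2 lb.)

At the current dose:
Weight = 192 lb ÷ 2.2 lb/kg = 87.27273 kg
Dose = 0.67 mcg/kg/min × 87.27273 kg = 58.47273 mcg/min
58.47273 mcg/min × 60 min/hr = 3508.364 mcg/hr
Concentration = 35 mg ÷ 1339 mL = 0.02613891 mg/mL = 26.13891 mcg/mL
Rate = 3508.364 mcg/hr ÷ 26.13891 mcg/mL = 134.22 mL/hr
At the new dose:
Dose = 0.52 mcg/kg/min × 87.27273 kg = 45.38182 mcg/min
45.38182 mcg/min × 60 min/hr = 2722.909 mcg/hr
Rate = 2722.909 mcg/hr ÷ 26.13891 mcg/mL = 104.1707 mL/hr
Change = 104.1707 − 134.22 = -30.04925 mL/hr → 30.04925 mL/hr decrease

30.0 mL/hr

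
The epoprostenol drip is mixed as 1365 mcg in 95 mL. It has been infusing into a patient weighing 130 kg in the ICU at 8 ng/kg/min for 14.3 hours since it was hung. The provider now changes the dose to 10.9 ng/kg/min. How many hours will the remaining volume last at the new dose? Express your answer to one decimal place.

Initial rate:
Dose = 8 ng/kg/min × 130 kg = 1040 ng/min
1040 ng/min × 60 min/hr = 62400 ng/hr
Concentration = 1365 mcg ÷ 95 mL = 14.36842 mcg/mL = 14368.42 ng/mL
Rate = 62400 ng/hr ÷ 14368.42 ng/mL = 4.342857 mL/hr
Volume infused so far = 4.342857 mL/hr × 14.3 hr = 62.10286 mL
Volume remaining = 95 − 62.10286 = 32.89714 mL
New rate:
Dose = 10.9 ng/kg/min × 130 kg = 1417 ng/min
1417 ng/min × 60 min/hr = 85020 ng/hr
Rate = 85020 ng/hr ÷ 14368.42 ng/mL = 5.917143 mL/hr
Time remaining = 32.89714 mL ÷ 5.917143 mL/hr = 5.559633 hr

5.6 hours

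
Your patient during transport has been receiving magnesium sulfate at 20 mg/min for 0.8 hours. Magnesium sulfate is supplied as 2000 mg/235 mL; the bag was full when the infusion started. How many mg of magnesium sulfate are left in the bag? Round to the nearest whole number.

1040 mg

20 mg/min × 60 min/hr = 1200 mg/hr
Concentration = 2000 mg ÷ 235 mL = 8.510638 mg/mL
Rate = 1200 mg/hr ÷ 8.510638 mg/mL = 141 mL/hr
Volume infused = 141 mL/hr × 0.8 hr = 112.8 mL
Volume remaining = 235 − 112.8 = 122.2 mL
Drug remaining = 122.2 mL × 8.510638 mg/mL = 1040 mg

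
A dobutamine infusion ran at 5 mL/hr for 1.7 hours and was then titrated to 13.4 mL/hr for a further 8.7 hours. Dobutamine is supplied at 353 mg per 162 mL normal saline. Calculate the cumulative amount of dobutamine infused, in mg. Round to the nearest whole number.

Concentration = 353 mg ÷ 162 mL = 2.179012 mg/mL
Stage 1: 5 mL/hr × 1.7 hr = 8.5 mL → 8.5 mL × 2.179012 mg/mL = 18.5216 mg
Stage 2: 13.4 mL/hr × 8.7 hr = 116.58 mL → 116.58 mL × 2.179012 mg/mL = 254.0293 mg
Total = 18.5216 + 254.0293 = 272.5509 mg

273 mg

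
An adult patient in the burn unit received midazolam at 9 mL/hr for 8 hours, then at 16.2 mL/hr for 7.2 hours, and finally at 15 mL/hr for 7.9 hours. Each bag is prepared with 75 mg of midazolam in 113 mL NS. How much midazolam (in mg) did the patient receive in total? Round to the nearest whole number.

204 mg

Concentration = 75 mg ÷ 113 mL = 0.6637168 mg/mL
Stage 1: 9 mL/hr × 8 hr = 72 mL → 72 mL × 0.6637168 mg/mL = 47.78761 mg
Stage 2: 16.2 mL/hr × 7.2 hr = 116.64 mL → 116.64 mL × 0.6637168 mg/mL = 77.41593 mg
Stage 3: 15 mL/hr × 7.9 hr = 118.5 mL → 118.5 mL × 0.6637168 mg/mL = 78.65044 mg
Total = 47.78761 + 77.41593 + 78.65044 = 203.854 mg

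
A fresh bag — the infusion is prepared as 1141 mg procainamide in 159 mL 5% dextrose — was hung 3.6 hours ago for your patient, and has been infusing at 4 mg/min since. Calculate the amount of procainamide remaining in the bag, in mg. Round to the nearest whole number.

4 mg/min × 60 min/hr = 240 mg/hr
Concentration = 1141 mg ÷ 159 mL = 7.176101 mg/mL
Rate = 240 mg/hr ÷ 7.176101 mg/mL = 33.44435 mL/hr
Volume infused = 33.44435 mL/hr × 3.6 hr = 120.3996 mL
Volume remaining = 159 − 120.3996 = 38.60035 mL
Drug remaining = 38.60035 mL × 7.176101 mg/mL = 277 mg

277 mg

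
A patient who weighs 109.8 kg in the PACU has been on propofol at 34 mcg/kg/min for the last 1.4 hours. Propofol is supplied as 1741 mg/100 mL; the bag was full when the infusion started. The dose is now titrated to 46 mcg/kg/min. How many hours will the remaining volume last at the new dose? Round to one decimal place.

4.7 hours

Initial rate:
Dose = 34 mcg/kg/min × 109.8 kg = 3733.2 mcg/min
3733.2 mcg/min × 60 min/hr = 223992 mcg/hr
Concentration = 1741 mg ÷ 100 mL = 17.41 mg/mL = 17410 mcg/mL
Rate = 223992 mcg/hr ÷ 17410 mcg/mL = 12.86571 mL/hr
Volume infused so far = 12.86571 mL/hr × 1.4 hr = 18.01199 mL
Volume remaining = 100 − 18.01199 = 81.98801 mL
New rate:
Dose = 46 mcg/kg/min × 109.8 kg = 5050.8 mcg/min
5050.8 mcg/min × 60 min/hr = 303048 mcg/hr
Rate = 303048 mcg/hr ÷ 17410 mcg/mL = 17.40655 mL/hr
Time remaining = 81.98801 mL ÷ 17.40655 mL/hr = 4.710182 hr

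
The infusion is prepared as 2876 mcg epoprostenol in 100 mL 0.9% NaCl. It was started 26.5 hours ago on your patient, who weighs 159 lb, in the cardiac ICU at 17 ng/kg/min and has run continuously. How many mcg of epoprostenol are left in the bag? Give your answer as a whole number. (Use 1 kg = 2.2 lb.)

Weight = 159 lb ÷ 2.2 lb/kg = 72.27273 kg
Dose = 17 ng/kg/min × 72.27273 kg = 1228.636 ng/min
1228.636 ng/min × 60 min/hr = 73718.18 ng/hr
Concentration = 2876 mcg ÷ 100 mL = 28.76 mcg/mL = 28760 ng/mL
Rate = 73718.18 ng/hr ÷ 28760 ng/mL = 2.563219 mL/hr
Volume infused = 2.563219 mL/hr × 26.5 hr = 67.92531 mL
Volume remaining = 100 − 67.92531 = 32.07469 mL
Drug remaining = 32.07469 mL × 28760 ng/mL = 922468.2 ng = 922.4682 mcg

922 mcg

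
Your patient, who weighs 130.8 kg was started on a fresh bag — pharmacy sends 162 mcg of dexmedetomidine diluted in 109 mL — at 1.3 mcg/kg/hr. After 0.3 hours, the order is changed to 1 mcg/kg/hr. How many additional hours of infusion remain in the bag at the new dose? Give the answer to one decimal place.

Initial rate:
Dose = 1.3 mcg/kg/hr × 130.8 kg = 170.04 mcg/hr
Concentration = 162 mcg ÷ 109 mL = 1.486239 mcg/mL
Rate = 170.04 mcg/hr ÷ 1.486239 mcg/mL = 114.4096 mL/hr
Volume infused so far = 114.4096 mL/hr × 0.3 hr = 34.32289 mL
Volume remaining = 109 − 34.32289 = 74.67711 mL
New rate:
Dose = 1 mcg/kg/hr × 130.8 kg = 130.8 mcg/hr
Rate = 130.8 mcg/hr ÷ 1.486239 mcg/mL = 88.00741 mL/hr
Time remaining = 74.67711 mL ÷ 88.00741 mL/hr = 0.8485321 hr

0.8 hours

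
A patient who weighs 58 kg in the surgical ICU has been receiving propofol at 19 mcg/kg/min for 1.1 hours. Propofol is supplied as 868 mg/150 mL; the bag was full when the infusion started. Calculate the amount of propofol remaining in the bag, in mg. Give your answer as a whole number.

Dose = 19 mcg/kg/min × 58 kg = 1102 mcg/min
1102 mcg/min × 60 min/hr = 66120 mcg/hr
Concentration = 868 mg ÷ 150 mL = 5.786667 mg/mL = 5786.667 mcg/mL
Rate = 66120 mcg/hr ÷ 5786.667 mcg/mL = 11.42627 mL/hr
Volume infused = 11.42627 mL/hr × 1.1 hr = 12.56889 mL
Volume remaining = 150 − 12.56889 = 137.4311 mL
Drug remaining = 137.4311 mL × 5786.667 mcg/mL = 795268 mcg = 795.268 mg

795 mg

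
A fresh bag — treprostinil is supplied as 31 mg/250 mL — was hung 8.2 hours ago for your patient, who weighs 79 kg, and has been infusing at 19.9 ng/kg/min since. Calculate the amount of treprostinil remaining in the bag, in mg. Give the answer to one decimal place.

Dose = 19.9 ng/kg/min × 79 kg = 1572.1 ng/min
1572.1 ng/min × 60 min/hr = 94326 ng/hr
Concentration = 31 mg ÷ 250 mL = 0.124 mg/mL = 124000 ng/mL
Rate = 94326 ng/hr ÷ 124000 ng/mL = 0.7606935 mL/hr
Volume infused = 0.7606935 mL/hr × 8.2 hr = 6.237687 mL
Volume remaining = 250 − 6.237687 = 243.7623 mL
Drug remaining = 243.7623 mL × 124000 ng/mL = 30226527 ng = 30.22653 mg

30.2 mg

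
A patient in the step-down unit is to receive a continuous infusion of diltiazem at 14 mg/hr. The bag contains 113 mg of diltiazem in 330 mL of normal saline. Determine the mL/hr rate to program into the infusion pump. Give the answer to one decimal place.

Concentration = 113 mg ÷ 330 mL = 0.3424242 mg/mL
Rate = 14 mg/hr ÷ 0.3424242 mg/mL = 40.88496 mL/hr

40.9 mL/hr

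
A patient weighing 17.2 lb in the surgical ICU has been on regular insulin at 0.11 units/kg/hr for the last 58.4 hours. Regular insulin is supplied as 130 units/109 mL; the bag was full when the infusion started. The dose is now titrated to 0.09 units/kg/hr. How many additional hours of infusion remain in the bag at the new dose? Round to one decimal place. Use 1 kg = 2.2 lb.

113.4 hours

Initial rate:
Weight = 17.2 lb ÷ 2.2 lb/kg = 7.818182 kg
Dose = 0.11 units/kg/hr × 7.818182 kg = 0.86 units/hr
Concentration = 130 units ÷ 109 mL = 1.192661 units/mL
Rate = 0.86 units/hr ÷ 1.192661 units/mL = 0.7210769 mL/hr
Volume infused so far = 0.7210769 mL/hr × 58.4 hr = 42.11089 mL
Volume remaining = 109 − 42.11089 = 66.88911 mL
New rate:
Dose = 0.09 units/kg/hr × 7.818182 kg = 0.7036364 units/hr
Rate = 0.7036364 units/hr ÷ 1.192661 units/mL = 0.589972 mL/hr
Time remaining = 66.88911 mL ÷ 0.589972 mL/hr = 113.3767 hr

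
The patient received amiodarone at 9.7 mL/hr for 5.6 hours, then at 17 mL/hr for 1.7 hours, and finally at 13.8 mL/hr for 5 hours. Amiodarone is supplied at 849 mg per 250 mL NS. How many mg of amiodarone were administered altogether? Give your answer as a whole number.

Concentration = 849 mg ÷ 250 mL = 3.396 mg/mL
Stage 1: 9.7 mL/hr × 5.6 hr = 54.32 mL → 54.32 mL × 3.396 mg/mL = 184.4707 mg
Stage 2: 17 mL/hr × 1.7 hr = 28.9 mL → 28.9 mL × 3.396 mg/mL = 98.1444 mg
Stage 3: 13.8 mL/hr × 5 hr = 69 mL → 69 mL × 3.396 mg/mL = 234.324 mg
Total = 184.4707 + 98.1444 + 234.324 = 516.9391 mg

517 mg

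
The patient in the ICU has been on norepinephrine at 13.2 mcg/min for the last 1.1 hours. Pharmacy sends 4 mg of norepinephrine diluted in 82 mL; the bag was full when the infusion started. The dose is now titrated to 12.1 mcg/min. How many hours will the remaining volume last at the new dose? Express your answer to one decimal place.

4.3 hours

Initial rate:
13.2 mcg/min × 60 min/hr = 792 mcg/hr
Concentration = 4 mg ÷ 82 mL = 0.04878049 mg/mL = 48.78049 mcg/mL
Rate = 792 mcg/hr ÷ 48.78049 mcg/mL = 16.236 mL/hr
Volume infused so far = 16.236 mL/hr × 1.1 hr = 17.8596 mL
Volume remaining = 82 − 17.8596 = 64.1404 mL
New rate:
12.1 mcg/min × 60 min/hr = 726 mcg/hr
Rate = 726 mcg/hr ÷ 48.78049 mcg/mL = 14.883 mL/hr
Time remaining = 64.1404 mL ÷ 14.883 mL/hr = 4.309642 hr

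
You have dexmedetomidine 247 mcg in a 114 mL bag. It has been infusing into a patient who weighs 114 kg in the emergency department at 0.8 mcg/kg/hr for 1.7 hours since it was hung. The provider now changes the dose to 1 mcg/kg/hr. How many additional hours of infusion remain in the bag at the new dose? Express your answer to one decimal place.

Initial rate:
Dose = 0.8 mcg/kg/hr × 114 kg = 91.2 mcg/hr
Concentration = 247 mcg ÷ 114 mL = 2.166667 mcg/mL
Rate = 91.2 mcg/hr ÷ 2.166667 mcg/mL = 42.09231 mL/hr
Volume infused so far = 42.09231 mL/hr × 1.7 hr = 71.55692 mL
Volume remaining = 114 − 71.55692 = 42.44308 mL
New rate:
Dose = 1 mcg/kg/hr × 114 kg = 114 mcg/hr
Rate = 114 mcg/hr ÷ 2.166667 mcg/mL = 52.61538 mL/hr
Time remaining = 42.44308 mL ÷ 52.61538 mL/hr = 0.8066667 hr

0.8 hours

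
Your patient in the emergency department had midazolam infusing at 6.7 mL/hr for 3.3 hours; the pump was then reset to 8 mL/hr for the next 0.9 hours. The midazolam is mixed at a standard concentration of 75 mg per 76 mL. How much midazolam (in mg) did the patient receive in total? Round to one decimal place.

28.9 mg

Concentration = 75 mg ÷ 76 mL = 0.9868421 mg/mL
Stage 1: 6.7 mL/hr × 3.3 hr = 22.11 mL → 22.11 mL × 0.9868421 mg/mL = 21.81908 mg
Stage 2: 8 mL/hr × 0.9 hr = 7.2 mL → 7.2 mL × 0.9868421 mg/mL = 7.105263 mg
Total = 21.81908 + 7.105263 = 28.92434 mg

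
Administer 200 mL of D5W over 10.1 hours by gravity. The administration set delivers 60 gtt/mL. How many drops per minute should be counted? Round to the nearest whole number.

20 gtt/min

200 mL ÷ (10.1 hr × 60 = 606 min) = 0.330033 mL/min
0.330033 mL/min × 60 gtt/mL = 19.80198 gtt/min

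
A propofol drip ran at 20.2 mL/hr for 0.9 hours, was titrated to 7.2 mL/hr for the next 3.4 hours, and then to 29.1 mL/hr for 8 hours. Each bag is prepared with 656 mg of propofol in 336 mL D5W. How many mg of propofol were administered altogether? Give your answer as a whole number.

538 mg

Concentration = 656 mg ÷ 336 mL = 1.952381 mg/mL
Stage 1: 20.2 mL/hr × 0.9 hr = 18.18 mL → 18.18 mL × 1.952381 mg/mL = 35.49429 mg
Stage 2: 7.2 mL/hr × 3.4 hr = 24.48 mL → 24.48 mL × 1.952381 mg/mL = 47.79429 mg
Stage 3: 29.1 mL/hr × 8 hr = 232.8 mL → 232.8 mL × 1.952381 mg/mL = 454.5143 mg
Total = 35.49429 + 47.79429 + 454.5143 = 537.8029 mg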